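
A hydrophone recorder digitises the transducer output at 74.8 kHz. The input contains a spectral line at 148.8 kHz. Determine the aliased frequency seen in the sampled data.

148.8 kHz mod fs = 74 kHz.
74 kHz > fs/2 = 37.4 kHz, folds to fs − 74 kHz = 0.8 kHz.

0.8 kHz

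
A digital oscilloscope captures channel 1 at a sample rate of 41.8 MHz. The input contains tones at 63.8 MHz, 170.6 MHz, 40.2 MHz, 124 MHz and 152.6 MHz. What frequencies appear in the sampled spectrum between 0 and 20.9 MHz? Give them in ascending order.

1.4 MHz, 1.6 MHz, 3.4 MHz, 14.6 MHz, 19.8 MHz

fs/2 = 20.9 MHz.
63.8 MHz mod fs = 22 MHz.
22 MHz > fs/2 = 20.9 MHz, folds to fs − 22 MHz = 19.8 MHz.
170.6 MHz mod fs = 3.4 MHz.
3.4 MHz ≤ fs/2 = 20.9 MHz, appears at 3.4 MHz.
40.2 MHz > fs/2 = 20.9 MHz, folds to fs − 40.2 MHz = 1.6 MHz.
124 MHz mod fs = 40.4 MHz.
40.4 MHz > fs/2 = 20.9 MHz, folds to fs − 40.4 MHz = 1.4 MHz.
152.6 MHz mod fs = 27.2 MHz.
27.2 MHz > fs/2 = 20.9 MHz, folds to fs − 27.2 MHz = 14.6 MHz.
Distinct values: {1.4 MHz, 1.6 MHz, 3.4 MHz, 14.6 MHz, 19.8 MHz}.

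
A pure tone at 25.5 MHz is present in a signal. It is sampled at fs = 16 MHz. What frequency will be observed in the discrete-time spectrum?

25.5 MHz mod fs = 9.5 MHz.
9.5 MHz > fs/2 = 8 MHz, folds to fs − 9.5 MHz = 6.5 MHz.

6.5 MHz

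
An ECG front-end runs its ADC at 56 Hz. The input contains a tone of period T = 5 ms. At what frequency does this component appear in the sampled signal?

24 Hz

T = 5 ms → f = 1/T = 200 Hz.
200 Hz mod fs = 32 Hz.
32 Hz > fs/2 = 28 Hz, folds to fs − 32 Hz = 24 Hz.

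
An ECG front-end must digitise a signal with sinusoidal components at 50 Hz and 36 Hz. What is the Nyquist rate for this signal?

Highest-frequency component: 50 Hz.
Nyquist rate = 2 × 50 Hz = 100 Hz.

100 Hz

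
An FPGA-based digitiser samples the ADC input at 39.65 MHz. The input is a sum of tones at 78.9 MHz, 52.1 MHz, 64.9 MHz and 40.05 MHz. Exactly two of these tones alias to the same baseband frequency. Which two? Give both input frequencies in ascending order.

fs/2 = 19.825 MHz.
78.9 MHz mod fs = 39.25 MHz.
39.25 MHz > fs/2 = 19.825 MHz, folds to fs − 39.25 MHz = 0.4 MHz.
52.1 MHz mod fs = 12.45 MHz.
12.45 MHz ≤ fs/2 = 19.825 MHz, appears at 12.45 MHz.
64.9 MHz mod fs = 25.25 MHz.
25.25 MHz > fs/2 = 19.825 MHz, folds to fs − 25.25 MHz = 14.4 MHz.
40.05 MHz mod fs = 0.4 MHz.
0.4 MHz ≤ fs/2 = 19.825 MHz, appears at 0.4 MHz.
40.05 MHz and 78.9 MHz both map to 0.4 MHz.

40.05 MHz, 78.9 MHz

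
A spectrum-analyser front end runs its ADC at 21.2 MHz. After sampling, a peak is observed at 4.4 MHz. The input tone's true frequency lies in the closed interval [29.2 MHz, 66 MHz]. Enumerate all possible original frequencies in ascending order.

Frequencies that alias to 4.4 MHz are k·fs ± 4.4 MHz for integer k ≥ 0.
k=0: 4.4 MHz.
k=1: 16.8 MHz, 25.6 MHz.
k=2: 38 MHz, 46.8 MHz.
k=3: 59.2 MHz, 68 MHz.
k=4: 80.4 MHz, 89.2 MHz.
Within [29.2 MHz, 66 MHz]: 38 MHz, 46.8 MHz, 59.2 MHz.

38 MHz, 46.8 MHz, 59.2 MHz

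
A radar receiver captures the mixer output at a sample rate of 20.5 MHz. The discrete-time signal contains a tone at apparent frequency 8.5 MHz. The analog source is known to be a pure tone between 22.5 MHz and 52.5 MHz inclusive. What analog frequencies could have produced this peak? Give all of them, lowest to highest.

Frequencies that alias to 8.5 MHz are k·fs ± 8.5 MHz for integer k ≥ 0.
k=0: 8.5 MHz.
k=1: 12 MHz, 29 MHz.
k=2: 32.5 MHz, 49.5 MHz.
k=3: 53 MHz, 70 MHz.
Within [22.5 MHz, 52.5 MHz]: 29 MHz, 32.5 MHz, 49.5 MHz.

29 MHz, 32.5 MHz, 49.5 MHz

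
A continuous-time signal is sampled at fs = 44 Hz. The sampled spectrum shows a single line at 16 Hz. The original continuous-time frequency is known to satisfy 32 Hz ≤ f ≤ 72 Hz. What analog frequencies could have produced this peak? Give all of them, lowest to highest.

Frequencies that alias to 16 Hz are k·fs ± 16 Hz for integer k ≥ 0.
k=0: 16 Hz.
k=1: 28 Hz, 60 Hz.
k=2: 72 Hz, 104 Hz.
k=3: 116 Hz, 148 Hz.
Within [32 Hz, 72 Hz]: 60 Hz, 72 Hz.

60 Hz, 72 Hz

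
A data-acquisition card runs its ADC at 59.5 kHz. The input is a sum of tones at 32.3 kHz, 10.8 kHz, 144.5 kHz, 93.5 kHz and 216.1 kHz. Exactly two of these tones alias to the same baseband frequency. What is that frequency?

25.5 kHz

fs/2 = 29.75 kHz.
32.3 kHz > fs/2 = 29.75 kHz, folds to fs − 32.3 kHz = 27.2 kHz.
10.8 kHz ≤ fs/2 = 29.75 kHz, passes unchanged.
144.5 kHz mod fs = 25.5 kHz.
25.5 kHz ≤ fs/2 = 29.75 kHz, appears at 25.5 kHz.
93.5 kHz mod fs = 34 kHz.
34 kHz > fs/2 = 29.75 kHz, folds to fs − 34 kHz = 25.5 kHz.
216.1 kHz mod fs = 37.6 kHz.
37.6 kHz > fs/2 = 29.75 kHz, folds to fs − 37.6 kHz = 21.9 kHz.
93.5 kHz and 144.5 kHz both map to 25.5 kHz.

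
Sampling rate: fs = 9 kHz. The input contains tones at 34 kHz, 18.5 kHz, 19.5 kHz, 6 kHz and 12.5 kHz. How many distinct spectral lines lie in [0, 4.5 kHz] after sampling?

5

fs/2 = 4.5 kHz.
34 kHz mod fs = 7 kHz.
7 kHz > fs/2 = 4.5 kHz, folds to fs − 7 kHz = 2 kHz.
18.5 kHz mod fs = 0.5 kHz.
0.5 kHz ≤ fs/2 = 4.5 kHz, appears at 0.5 kHz.
19.5 kHz mod fs = 1.5 kHz.
1.5 kHz ≤ fs/2 = 4.5 kHz, appears at 1.5 kHz.
6 kHz > fs/2 = 4.5 kHz, folds to fs − 6 kHz = 3 kHz.
12.5 kHz mod fs = 3.5 kHz.
3.5 kHz ≤ fs/2 = 4.5 kHz, appears at 3.5 kHz.
Distinct values: {0.5 kHz, 1.5 kHz, 2 kHz, 3 kHz, 3.5 kHz} → 5.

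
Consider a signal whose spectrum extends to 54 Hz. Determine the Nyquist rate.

Nyquist rate = 2 × 54 Hz = 108 Hz.

108 Hz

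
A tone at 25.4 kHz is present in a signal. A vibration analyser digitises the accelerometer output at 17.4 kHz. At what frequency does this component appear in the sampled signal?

25.4 kHz mod fs = 8 kHz.
8 kHz ≤ fs/2 = 8.7 kHz, appears at 8 kHz.

8 kHz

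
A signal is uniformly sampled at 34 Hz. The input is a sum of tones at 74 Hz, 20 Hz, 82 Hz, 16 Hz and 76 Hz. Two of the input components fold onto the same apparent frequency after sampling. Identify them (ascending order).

20 Hz, 82 Hz

fs/2 = 17 Hz.
74 Hz mod fs = 6 Hz.
6 Hz ≤ fs/2 = 17 Hz, appears at 6 Hz.
20 Hz > fs/2 = 17 Hz, folds to fs − 20 Hz = 14 Hz.
82 Hz mod fs = 14 Hz.
14 Hz ≤ fs/2 = 17 Hz, appears at 14 Hz.
16 Hz ≤ fs/2 = 17 Hz, passes unchanged.
76 Hz mod fs = 8 Hz.
8 Hz ≤ fs/2 = 17 Hz, appears at 8 Hz.
20 Hz and 82 Hz both map to 14 Hz.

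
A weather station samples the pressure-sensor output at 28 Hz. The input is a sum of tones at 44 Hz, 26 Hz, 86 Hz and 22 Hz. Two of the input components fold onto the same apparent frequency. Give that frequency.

2 Hz

fs/2 = 14 Hz.
44 Hz mod fs = 16 Hz.
16 Hz > fs/2 = 14 Hz, folds to fs − 16 Hz = 12 Hz.
26 Hz > fs/2 = 14 Hz, folds to fs − 26 Hz = 2 Hz.
86 Hz mod fs = 2 Hz.
2 Hz ≤ fs/2 = 14 Hz, appears at 2 Hz.
22 Hz > fs/2 = 14 Hz, folds to fs − 22 Hz = 6 Hz.
26 Hz and 86 Hz both map to 2 Hz.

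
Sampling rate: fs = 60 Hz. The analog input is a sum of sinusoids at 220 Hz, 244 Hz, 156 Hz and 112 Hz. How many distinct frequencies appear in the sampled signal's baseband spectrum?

fs/2 = 30 Hz.
220 Hz mod fs = 40 Hz.
40 Hz > fs/2 = 30 Hz, folds to fs − 40 Hz = 20 Hz.
244 Hz mod fs = 4 Hz.
4 Hz ≤ fs/2 = 30 Hz, appears at 4 Hz.
156 Hz mod fs = 36 Hz.
36 Hz > fs/2 = 30 Hz, folds to fs − 36 Hz = 24 Hz.
112 Hz mod fs = 52 Hz.
52 Hz > fs/2 = 30 Hz, folds to fs − 52 Hz = 8 Hz.
Distinct values: {4 Hz, 8 Hz, 20 Hz, 24 Hz} → 4.

4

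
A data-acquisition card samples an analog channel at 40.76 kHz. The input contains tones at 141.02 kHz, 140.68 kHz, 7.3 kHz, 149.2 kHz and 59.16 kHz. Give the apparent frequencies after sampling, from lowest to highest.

fs/2 = 20.38 kHz.
141.02 kHz mod fs = 18.74 kHz.
18.74 kHz ≤ fs/2 = 20.38 kHz, appears at 18.74 kHz.
140.68 kHz mod fs = 18.4 kHz.
18.4 kHz ≤ fs/2 = 20.38 kHz, appears at 18.4 kHz.
7.3 kHz ≤ fs/2 = 20.38 kHz, passes unchanged.
149.2 kHz mod fs = 26.92 kHz.
26.92 kHz > fs/2 = 20.38 kHz, folds to fs − 26.92 kHz = 13.84 kHz.
59.16 kHz mod fs = 18.4 kHz.
18.4 kHz ≤ fs/2 = 20.38 kHz, appears at 18.4 kHz.
Distinct values: {7.3 kHz, 13.84 kHz, 18.4 kHz, 18.74 kHz}.

7.3 kHz, 13.84 kHz, 18.4 kHz, 18.74 kHz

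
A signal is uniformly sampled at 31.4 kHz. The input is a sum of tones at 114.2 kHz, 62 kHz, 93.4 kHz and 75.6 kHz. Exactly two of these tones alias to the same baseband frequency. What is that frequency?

0.8 kHz

fs/2 = 15.7 kHz.
114.2 kHz mod fs = 20 kHz.
20 kHz > fs/2 = 15.7 kHz, folds to fs − 20 kHz = 11.4 kHz.
62 kHz mod fs = 30.6 kHz.
30.6 kHz > fs/2 = 15.7 kHz, folds to fs − 30.6 kHz = 0.8 kHz.
93.4 kHz mod fs = 30.6 kHz.
30.6 kHz > fs/2 = 15.7 kHz, folds to fs − 30.6 kHz = 0.8 kHz.
75.6 kHz mod fs = 12.8 kHz.
12.8 kHz ≤ fs/2 = 15.7 kHz, appears at 12.8 kHz.
62 kHz and 93.4 kHz both map to 0.8 kHz.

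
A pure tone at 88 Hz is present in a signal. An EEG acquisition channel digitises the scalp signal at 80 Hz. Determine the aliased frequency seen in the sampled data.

88 Hz mod fs = 8 Hz.
8 Hz ≤ fs/2 = 40 Hz, appears at 8 Hz.

8 Hz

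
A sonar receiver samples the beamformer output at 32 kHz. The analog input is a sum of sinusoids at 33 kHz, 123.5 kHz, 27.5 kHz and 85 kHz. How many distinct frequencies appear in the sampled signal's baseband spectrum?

fs/2 = 16 kHz.
33 kHz mod fs = 1 kHz.
1 kHz ≤ fs/2 = 16 kHz, appears at 1 kHz.
123.5 kHz mod fs = 27.5 kHz.
27.5 kHz > fs/2 = 16 kHz, folds to fs − 27.5 kHz = 4.5 kHz.
27.5 kHz > fs/2 = 16 kHz, folds to fs − 27.5 kHz = 4.5 kHz.
85 kHz mod fs = 21 kHz.
21 kHz > fs/2 = 16 kHz, folds to fs − 21 kHz = 11 kHz.
Distinct values: {1 kHz, 4.5 kHz, 11 kHz} → 3.

3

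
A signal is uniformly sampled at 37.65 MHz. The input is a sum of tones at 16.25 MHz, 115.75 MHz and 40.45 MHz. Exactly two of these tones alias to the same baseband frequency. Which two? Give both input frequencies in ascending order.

40.45 MHz, 115.75 MHz

fs/2 = 18.825 MHz.
16.25 MHz ≤ fs/2 = 18.825 MHz, passes unchanged.
115.75 MHz mod fs = 2.8 MHz.
2.8 MHz ≤ fs/2 = 18.825 MHz, appears at 2.8 MHz.
40.45 MHz mod fs = 2.8 MHz.
2.8 MHz ≤ fs/2 = 18.825 MHz, appears at 2.8 MHz.
40.45 MHz and 115.75 MHz both map to 2.8 MHz.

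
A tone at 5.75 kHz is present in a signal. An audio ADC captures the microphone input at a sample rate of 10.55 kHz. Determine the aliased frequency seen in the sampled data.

4.8 kHz

5.75 kHz > fs/2 = 5.275 kHz, folds to fs − 5.75 kHz = 4.8 kHz.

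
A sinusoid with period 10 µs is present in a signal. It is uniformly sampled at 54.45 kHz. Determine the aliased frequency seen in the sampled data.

8.9 kHz

T = 10 µs → f = 1/T = 100 kHz.
100 kHz mod fs = 45.55 kHz.
45.55 kHz > fs/2 = 27.225 kHz, folds to fs − 45.55 kHz = 8.9 kHz.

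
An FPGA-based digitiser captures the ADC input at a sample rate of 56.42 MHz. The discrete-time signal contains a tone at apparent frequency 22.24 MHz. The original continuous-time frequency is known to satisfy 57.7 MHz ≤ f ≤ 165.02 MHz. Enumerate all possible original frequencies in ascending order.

78.66 MHz, 90.6 MHz, 135.08 MHz, 147.02 MHz

Frequencies that alias to 22.24 MHz are k·fs ± 22.24 MHz for integer k ≥ 0.
k=0: 22.24 MHz.
k=1: 34.18 MHz, 78.66 MHz.
k=2: 90.6 MHz, 135.08 MHz.
k=3: 147.02 MHz, 191.5 MHz.
k=4: 203.44 MHz, 247.92 MHz.
Within [57.7 MHz, 165.02 MHz]: 78.66 MHz, 90.6 MHz, 135.08 MHz, 147.02 MHz.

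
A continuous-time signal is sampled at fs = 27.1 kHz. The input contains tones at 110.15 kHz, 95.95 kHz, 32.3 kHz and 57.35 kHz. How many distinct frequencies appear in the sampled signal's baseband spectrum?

4

fs/2 = 13.55 kHz.
110.15 kHz mod fs = 1.75 kHz.
1.75 kHz ≤ fs/2 = 13.55 kHz, appears at 1.75 kHz.
95.95 kHz mod fs = 14.65 kHz.
14.65 kHz > fs/2 = 13.55 kHz, folds to fs − 14.65 kHz = 12.45 kHz.
32.3 kHz mod fs = 5.2 kHz.
5.2 kHz ≤ fs/2 = 13.55 kHz, appears at 5.2 kHz.
57.35 kHz mod fs = 3.15 kHz.
3.15 kHz ≤ fs/2 = 13.55 kHz, appears at 3.15 kHz.
Distinct values: {1.75 kHz, 3.15 kHz, 5.2 kHz, 12.45 kHz} → 4.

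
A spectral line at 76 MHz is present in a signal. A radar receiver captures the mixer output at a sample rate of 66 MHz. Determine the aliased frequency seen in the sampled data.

10 MHz

76 MHz mod fs = 10 MHz.
10 MHz ≤ fs/2 = 33 MHz, appears at 10 MHz.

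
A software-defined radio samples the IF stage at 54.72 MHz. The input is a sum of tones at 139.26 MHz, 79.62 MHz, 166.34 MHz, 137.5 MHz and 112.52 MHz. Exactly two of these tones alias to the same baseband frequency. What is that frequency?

24.9 MHz

fs/2 = 27.36 MHz.
139.26 MHz mod fs = 29.82 MHz.
29.82 MHz > fs/2 = 27.36 MHz, folds to fs − 29.82 MHz = 24.9 MHz.
79.62 MHz mod fs = 24.9 MHz.
24.9 MHz ≤ fs/2 = 27.36 MHz, appears at 24.9 MHz.
166.34 MHz mod fs = 2.18 MHz.
2.18 MHz ≤ fs/2 = 27.36 MHz, appears at 2.18 MHz.
137.5 MHz mod fs = 28.06 MHz.
28.06 MHz > fs/2 = 27.36 MHz, folds to fs − 28.06 MHz = 26.66 MHz.
112.52 MHz mod fs = 3.08 MHz.
3.08 MHz ≤ fs/2 = 27.36 MHz, appears at 3.08 MHz.
79.62 MHz and 139.26 MHz both map to 24.9 MHz.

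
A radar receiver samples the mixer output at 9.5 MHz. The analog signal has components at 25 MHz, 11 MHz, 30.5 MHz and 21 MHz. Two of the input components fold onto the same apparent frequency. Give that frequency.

fs/2 = 4.75 MHz.
25 MHz mod fs = 6 MHz.
6 MHz > fs/2 = 4.75 MHz, folds to fs − 6 MHz = 3.5 MHz.
11 MHz mod fs = 1.5 MHz.
1.5 MHz ≤ fs/2 = 4.75 MHz, appears at 1.5 MHz.
30.5 MHz mod fs = 2 MHz.
2 MHz ≤ fs/2 = 4.75 MHz, appears at 2 MHz.
21 MHz mod fs = 2 MHz.
2 MHz ≤ fs/2 = 4.75 MHz, appears at 2 MHz.
21 MHz and 30.5 MHz both map to 2 MHz.

2 MHz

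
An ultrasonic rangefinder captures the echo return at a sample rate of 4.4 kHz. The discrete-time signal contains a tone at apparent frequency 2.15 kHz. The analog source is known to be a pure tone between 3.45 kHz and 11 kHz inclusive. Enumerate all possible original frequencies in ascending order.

6.55 kHz, 6.65 kHz, 10.95 kHz

Frequencies that alias to 2.15 kHz are k·fs ± 2.15 kHz for integer k ≥ 0.
k=0: 2.15 kHz.
k=1: 2.25 kHz, 6.55 kHz.
k=2: 6.65 kHz, 10.95 kHz.
k=3: 11.05 kHz, 15.35 kHz.
Within [3.45 kHz, 11 kHz]: 6.55 kHz, 6.65 kHz, 10.95 kHz.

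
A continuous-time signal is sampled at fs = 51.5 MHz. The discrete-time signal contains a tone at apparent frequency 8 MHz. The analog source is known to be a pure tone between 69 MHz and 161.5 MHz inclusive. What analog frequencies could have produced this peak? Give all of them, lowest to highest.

Frequencies that alias to 8 MHz are k·fs ± 8 MHz for integer k ≥ 0.
k=0: 8 MHz.
k=1: 43.5 MHz, 59.5 MHz.
k=2: 95 MHz, 111 MHz.
k=3: 146.5 MHz, 162.5 MHz.
k=4: 198 MHz, 214 MHz.
Within [69 MHz, 161.5 MHz]: 95 MHz, 111 MHz, 146.5 MHz.

95 MHz, 111 MHz, 146.5 MHz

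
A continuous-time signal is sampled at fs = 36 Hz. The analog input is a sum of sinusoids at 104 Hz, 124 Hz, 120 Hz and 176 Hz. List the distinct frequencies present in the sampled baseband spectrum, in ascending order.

4 Hz, 12 Hz, 16 Hz

fs/2 = 18 Hz.
104 Hz mod fs = 32 Hz.
32 Hz > fs/2 = 18 Hz, folds to fs − 32 Hz = 4 Hz.
124 Hz mod fs = 16 Hz.
16 Hz ≤ fs/2 = 18 Hz, appears at 16 Hz.
120 Hz mod fs = 12 Hz.
12 Hz ≤ fs/2 = 18 Hz, appears at 12 Hz.
176 Hz mod fs = 32 Hz.
32 Hz > fs/2 = 18 Hz, folds to fs − 32 Hz = 4 Hz.
Distinct values: {4 Hz, 12 Hz, 16 Hz}.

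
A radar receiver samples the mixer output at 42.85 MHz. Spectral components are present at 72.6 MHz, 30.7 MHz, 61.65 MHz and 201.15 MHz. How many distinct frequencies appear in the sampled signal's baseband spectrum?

fs/2 = 21.425 MHz.
72.6 MHz mod fs = 29.75 MHz.
29.75 MHz > fs/2 = 21.425 MHz, folds to fs − 29.75 MHz = 13.1 MHz.
30.7 MHz > fs/2 = 21.425 MHz, folds to fs − 30.7 MHz = 12.15 MHz.
61.65 MHz mod fs = 18.8 MHz.
18.8 MHz ≤ fs/2 = 21.425 MHz, appears at 18.8 MHz.
201.15 MHz mod fs = 29.75 MHz.
29.75 MHz > fs/2 = 21.425 MHz, folds to fs − 29.75 MHz = 13.1 MHz.
Distinct values: {12.15 MHz, 13.1 MHz, 18.8 MHz} → 3.

3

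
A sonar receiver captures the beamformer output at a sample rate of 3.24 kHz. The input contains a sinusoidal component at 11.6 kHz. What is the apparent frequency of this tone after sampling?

1.36 kHz

11.6 kHz mod fs = 1.88 kHz.
1.88 kHz > fs/2 = 1.62 kHz, folds to fs − 1.88 kHz = 1.36 kHz.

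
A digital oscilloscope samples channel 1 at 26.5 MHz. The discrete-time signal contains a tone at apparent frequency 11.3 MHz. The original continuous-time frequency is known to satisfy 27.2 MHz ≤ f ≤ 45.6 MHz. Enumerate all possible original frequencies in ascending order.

Frequencies that alias to 11.3 MHz are k·fs ± 11.3 MHz for integer k ≥ 0.
k=0: 11.3 MHz.
k=1: 15.2 MHz, 37.8 MHz.
k=2: 41.7 MHz, 64.3 MHz.
k=3: 68.2 MHz, 90.8 MHz.
Within [27.2 MHz, 45.6 MHz]: 37.8 MHz, 41.7 MHz.

37.8 MHz, 41.7 MHz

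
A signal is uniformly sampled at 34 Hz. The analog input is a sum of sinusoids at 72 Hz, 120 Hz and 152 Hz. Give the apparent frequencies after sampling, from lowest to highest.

fs/2 = 17 Hz.
72 Hz mod fs = 4 Hz.
4 Hz ≤ fs/2 = 17 Hz, appears at 4 Hz.
120 Hz mod fs = 18 Hz.
18 Hz > fs/2 = 17 Hz, folds to fs − 18 Hz = 16 Hz.
152 Hz mod fs = 16 Hz.
16 Hz ≤ fs/2 = 17 Hz, appears at 16 Hz.
Distinct values: {4 Hz, 16 Hz}.

4 Hz, 16 Hz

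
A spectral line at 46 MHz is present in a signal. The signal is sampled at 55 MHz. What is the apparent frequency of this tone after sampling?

46 MHz > fs/2 = 27.5 MHz, folds to fs − 46 MHz = 9 MHz.

9 MHz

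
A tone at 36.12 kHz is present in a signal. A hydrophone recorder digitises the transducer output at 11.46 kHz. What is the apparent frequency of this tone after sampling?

36.12 kHz mod fs = 1.74 kHz.
1.74 kHz ≤ fs/2 = 5.73 kHz, appears at 1.74 kHz.

1.74 kHz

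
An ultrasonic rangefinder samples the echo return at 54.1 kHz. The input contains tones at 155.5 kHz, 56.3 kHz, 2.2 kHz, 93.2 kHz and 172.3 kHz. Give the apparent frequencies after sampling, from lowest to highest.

2.2 kHz, 6.8 kHz, 10 kHz, 15 kHz

fs/2 = 27.05 kHz.
155.5 kHz mod fs = 47.3 kHz.
47.3 kHz > fs/2 = 27.05 kHz, folds to fs − 47.3 kHz = 6.8 kHz.
56.3 kHz mod fs = 2.2 kHz.
2.2 kHz ≤ fs/2 = 27.05 kHz, appears at 2.2 kHz.
2.2 kHz ≤ fs/2 = 27.05 kHz, passes unchanged.
93.2 kHz mod fs = 39.1 kHz.
39.1 kHz > fs/2 = 27.05 kHz, folds to fs − 39.1 kHz = 15 kHz.
172.3 kHz mod fs = 10 kHz.
10 kHz ≤ fs/2 = 27.05 kHz, appears at 10 kHz.
Distinct values: {2.2 kHz, 6.8 kHz, 10 kHz, 15 kHz}.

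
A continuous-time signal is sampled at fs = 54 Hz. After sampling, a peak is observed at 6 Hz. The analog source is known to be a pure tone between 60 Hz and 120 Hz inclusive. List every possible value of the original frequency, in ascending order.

60 Hz, 102 Hz, 114 Hz

Frequencies that alias to 6 Hz are k·fs ± 6 Hz for integer k ≥ 0.
k=0: 6 Hz.
k=1: 48 Hz, 60 Hz.
k=2: 102 Hz, 114 Hz.
k=3: 156 Hz, 168 Hz.
Within [60 Hz, 120 Hz]: 60 Hz, 102 Hz, 114 Hz.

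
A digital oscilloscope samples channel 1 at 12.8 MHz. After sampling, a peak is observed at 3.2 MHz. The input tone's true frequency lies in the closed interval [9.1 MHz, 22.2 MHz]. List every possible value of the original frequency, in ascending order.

Frequencies that alias to 3.2 MHz are k·fs ± 3.2 MHz for integer k ≥ 0.
k=0: 3.2 MHz.
k=1: 9.6 MHz, 16 MHz.
k=2: 22.4 MHz, 28.8 MHz.
Within [9.1 MHz, 22.2 MHz]: 9.6 MHz, 16 MHz.

9.6 MHz, 16 MHz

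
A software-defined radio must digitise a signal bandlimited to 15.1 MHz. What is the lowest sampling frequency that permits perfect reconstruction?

30.2 MHz

Nyquist rate = 2 × 15.1 MHz = 30.2 MHz.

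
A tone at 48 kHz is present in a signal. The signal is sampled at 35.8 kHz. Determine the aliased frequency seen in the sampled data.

48 kHz mod fs = 12.2 kHz.
12.2 kHz ≤ fs/2 = 17.9 kHz, appears at 12.2 kHz.

12.2 kHz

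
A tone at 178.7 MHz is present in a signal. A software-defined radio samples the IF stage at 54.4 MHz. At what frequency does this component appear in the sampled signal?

15.5 MHz

178.7 MHz mod fs = 15.5 MHz.
15.5 MHz ≤ fs/2 = 27.2 MHz, appears at 15.5 MHz.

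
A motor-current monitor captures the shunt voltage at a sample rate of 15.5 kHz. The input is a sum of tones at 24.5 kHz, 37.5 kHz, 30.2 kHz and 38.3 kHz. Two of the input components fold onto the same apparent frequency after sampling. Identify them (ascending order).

fs/2 = 7.75 kHz.
24.5 kHz mod fs = 9 kHz.
9 kHz > fs/2 = 7.75 kHz, folds to fs − 9 kHz = 6.5 kHz.
37.5 kHz mod fs = 6.5 kHz.
6.5 kHz ≤ fs/2 = 7.75 kHz, appears at 6.5 kHz.
30.2 kHz mod fs = 14.7 kHz.
14.7 kHz > fs/2 = 7.75 kHz, folds to fs − 14.7 kHz = 0.8 kHz.
38.3 kHz mod fs = 7.3 kHz.
7.3 kHz ≤ fs/2 = 7.75 kHz, appears at 7.3 kHz.
24.5 kHz and 37.5 kHz both map to 6.5 kHz.

24.5 kHz, 37.5 kHz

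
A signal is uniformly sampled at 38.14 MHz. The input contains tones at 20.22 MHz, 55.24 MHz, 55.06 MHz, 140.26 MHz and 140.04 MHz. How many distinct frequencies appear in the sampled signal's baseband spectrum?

5

fs/2 = 19.07 MHz.
20.22 MHz > fs/2 = 19.07 MHz, folds to fs − 20.22 MHz = 17.92 MHz.
55.24 MHz mod fs = 17.1 MHz.
17.1 MHz ≤ fs/2 = 19.07 MHz, appears at 17.1 MHz.
55.06 MHz mod fs = 16.92 MHz.
16.92 MHz ≤ fs/2 = 19.07 MHz, appears at 16.92 MHz.
140.26 MHz mod fs = 25.84 MHz.
25.84 MHz > fs/2 = 19.07 MHz, folds to fs − 25.84 MHz = 12.3 MHz.
140.04 MHz mod fs = 25.62 MHz.
25.62 MHz > fs/2 = 19.07 MHz, folds to fs − 25.62 MHz = 12.52 MHz.
Distinct values: {12.3 MHz, 12.52 MHz, 16.92 MHz, 17.1 MHz, 17.92 MHz} → 5.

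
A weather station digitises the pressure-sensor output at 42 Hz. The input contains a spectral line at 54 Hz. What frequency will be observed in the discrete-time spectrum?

12 Hz

54 Hz mod fs = 12 Hz.
12 Hz ≤ fs/2 = 21 Hz, appears at 12 Hz.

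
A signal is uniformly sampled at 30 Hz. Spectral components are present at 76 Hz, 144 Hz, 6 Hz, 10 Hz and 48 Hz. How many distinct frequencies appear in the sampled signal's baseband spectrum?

fs/2 = 15 Hz.
76 Hz mod fs = 16 Hz.
16 Hz > fs/2 = 15 Hz, folds to fs − 16 Hz = 14 Hz.
144 Hz mod fs = 24 Hz.
24 Hz > fs/2 = 15 Hz, folds to fs − 24 Hz = 6 Hz.
6 Hz ≤ fs/2 = 15 Hz, passes unchanged.
10 Hz ≤ fs/2 = 15 Hz, passes unchanged.
48 Hz mod fs = 18 Hz.
18 Hz > fs/2 = 15 Hz, folds to fs − 18 Hz = 12 Hz.
Distinct values: {6 Hz, 10 Hz, 12 Hz, 14 Hz} → 4.

4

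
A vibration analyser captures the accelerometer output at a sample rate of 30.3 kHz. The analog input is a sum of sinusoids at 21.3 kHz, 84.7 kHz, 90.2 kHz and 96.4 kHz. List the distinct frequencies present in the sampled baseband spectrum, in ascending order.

0.7 kHz, 5.5 kHz, 6.2 kHz, 9 kHz

fs/2 = 15.15 kHz.
21.3 kHz > fs/2 = 15.15 kHz, folds to fs − 21.3 kHz = 9 kHz.
84.7 kHz mod fs = 24.1 kHz.
24.1 kHz > fs/2 = 15.15 kHz, folds to fs − 24.1 kHz = 6.2 kHz.
90.2 kHz mod fs = 29.6 kHz.
29.6 kHz > fs/2 = 15.15 kHz, folds to fs − 29.6 kHz = 0.7 kHz.
96.4 kHz mod fs = 5.5 kHz.
5.5 kHz ≤ fs/2 = 15.15 kHz, appears at 5.5 kHz.
Distinct values: {0.7 kHz, 5.5 kHz, 6.2 kHz, 9 kHz}.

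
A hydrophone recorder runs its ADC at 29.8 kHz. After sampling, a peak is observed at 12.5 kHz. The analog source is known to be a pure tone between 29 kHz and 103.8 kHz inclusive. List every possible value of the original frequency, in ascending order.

42.3 kHz, 47.1 kHz, 72.1 kHz, 76.9 kHz, 101.9 kHz

Frequencies that alias to 12.5 kHz are k·fs ± 12.5 kHz for integer k ≥ 0.
k=0: 12.5 kHz.
k=1: 17.3 kHz, 42.3 kHz.
k=2: 47.1 kHz, 72.1 kHz.
k=3: 76.9 kHz, 101.9 kHz.
k=4: 106.7 kHz, 131.7 kHz.
Within [29 kHz, 103.8 kHz]: 42.3 kHz, 47.1 kHz, 72.1 kHz, 76.9 kHz, 101.9 kHz.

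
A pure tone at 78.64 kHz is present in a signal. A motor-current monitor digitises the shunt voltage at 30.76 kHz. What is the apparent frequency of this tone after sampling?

78.64 kHz mod fs = 17.12 kHz.
17.12 kHz > fs/2 = 15.38 kHz, folds to fs − 17.12 kHz = 13.64 kHz.

13.64 kHz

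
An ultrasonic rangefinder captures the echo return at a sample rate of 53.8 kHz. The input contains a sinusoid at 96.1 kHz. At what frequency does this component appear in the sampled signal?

96.1 kHz mod fs = 42.3 kHz.
42.3 kHz > fs/2 = 26.9 kHz, folds to fs − 42.3 kHz = 11.5 kHz.

11.5 kHz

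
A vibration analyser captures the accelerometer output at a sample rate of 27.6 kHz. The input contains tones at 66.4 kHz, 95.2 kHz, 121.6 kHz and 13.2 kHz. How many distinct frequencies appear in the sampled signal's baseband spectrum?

fs/2 = 13.8 kHz.
66.4 kHz mod fs = 11.2 kHz.
11.2 kHz ≤ fs/2 = 13.8 kHz, appears at 11.2 kHz.
95.2 kHz mod fs = 12.4 kHz.
12.4 kHz ≤ fs/2 = 13.8 kHz, appears at 12.4 kHz.
121.6 kHz mod fs = 11.2 kHz.
11.2 kHz ≤ fs/2 = 13.8 kHz, appears at 11.2 kHz.
13.2 kHz ≤ fs/2 = 13.8 kHz, passes unchanged.
Distinct values: {11.2 kHz, 12.4 kHz, 13.2 kHz} → 3.

3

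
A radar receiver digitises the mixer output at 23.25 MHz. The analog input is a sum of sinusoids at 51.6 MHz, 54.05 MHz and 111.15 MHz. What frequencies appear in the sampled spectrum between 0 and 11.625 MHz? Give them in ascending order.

5.1 MHz, 7.55 MHz

fs/2 = 11.625 MHz.
51.6 MHz mod fs = 5.1 MHz.
5.1 MHz ≤ fs/2 = 11.625 MHz, appears at 5.1 MHz.
54.05 MHz mod fs = 7.55 MHz.
7.55 MHz ≤ fs/2 = 11.625 MHz, appears at 7.55 MHz.
111.15 MHz mod fs = 18.15 MHz.
18.15 MHz > fs/2 = 11.625 MHz, folds to fs − 18.15 MHz = 5.1 MHz.
Distinct values: {5.1 MHz, 7.55 MHz}.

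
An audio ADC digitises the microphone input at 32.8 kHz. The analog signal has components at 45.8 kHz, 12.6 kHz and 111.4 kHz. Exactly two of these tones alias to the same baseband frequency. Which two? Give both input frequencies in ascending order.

45.8 kHz, 111.4 kHz

fs/2 = 16.4 kHz.
45.8 kHz mod fs = 13 kHz.
13 kHz ≤ fs/2 = 16.4 kHz, appears at 13 kHz.
12.6 kHz ≤ fs/2 = 16.4 kHz, passes unchanged.
111.4 kHz mod fs = 13 kHz.
13 kHz ≤ fs/2 = 16.4 kHz, appears at 13 kHz.
45.8 kHz and 111.4 kHz both map to 13 kHz.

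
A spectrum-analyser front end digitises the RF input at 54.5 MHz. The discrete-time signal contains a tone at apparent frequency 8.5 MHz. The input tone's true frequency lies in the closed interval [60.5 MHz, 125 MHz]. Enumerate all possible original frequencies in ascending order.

63 MHz, 100.5 MHz, 117.5 MHz

Frequencies that alias to 8.5 MHz are k·fs ± 8.5 MHz for integer k ≥ 0.
k=0: 8.5 MHz.
k=1: 46 MHz, 63 MHz.
k=2: 100.5 MHz, 117.5 MHz.
k=3: 155 MHz, 172 MHz.
Within [60.5 MHz, 125 MHz]: 63 MHz, 100.5 MHz, 117.5 MHz.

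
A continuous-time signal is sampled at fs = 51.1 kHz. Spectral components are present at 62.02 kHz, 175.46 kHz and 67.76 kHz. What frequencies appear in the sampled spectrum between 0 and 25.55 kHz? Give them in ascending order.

fs/2 = 25.55 kHz.
62.02 kHz mod fs = 10.92 kHz.
10.92 kHz ≤ fs/2 = 25.55 kHz, appears at 10.92 kHz.
175.46 kHz mod fs = 22.16 kHz.
22.16 kHz ≤ fs/2 = 25.55 kHz, appears at 22.16 kHz.
67.76 kHz mod fs = 16.66 kHz.
16.66 kHz ≤ fs/2 = 25.55 kHz, appears at 16.66 kHz.
Distinct values: {10.92 kHz, 16.66 kHz, 22.16 kHz}.

10.92 kHz, 16.66 kHz, 22.16 kHz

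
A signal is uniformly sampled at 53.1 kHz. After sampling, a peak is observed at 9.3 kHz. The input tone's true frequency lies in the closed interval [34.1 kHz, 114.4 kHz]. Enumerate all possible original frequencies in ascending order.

Frequencies that alias to 9.3 kHz are k·fs ± 9.3 kHz for integer k ≥ 0.
k=0: 9.3 kHz.
k=1: 43.8 kHz, 62.4 kHz.
k=2: 96.9 kHz, 115.5 kHz.
k=3: 150 kHz, 168.6 kHz.
Within [34.1 kHz, 114.4 kHz]: 43.8 kHz, 62.4 kHz, 96.9 kHz.

43.8 kHz, 62.4 kHz, 96.9 kHz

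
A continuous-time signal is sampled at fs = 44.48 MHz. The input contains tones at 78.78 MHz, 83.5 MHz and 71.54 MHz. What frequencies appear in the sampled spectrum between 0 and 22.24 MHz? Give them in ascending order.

5.46 MHz, 10.18 MHz, 17.42 MHz

fs/2 = 22.24 MHz.
78.78 MHz mod fs = 34.3 MHz.
34.3 MHz > fs/2 = 22.24 MHz, folds to fs − 34.3 MHz = 10.18 MHz.
83.5 MHz mod fs = 39.02 MHz.
39.02 MHz > fs/2 = 22.24 MHz, folds to fs − 39.02 MHz = 5.46 MHz.
71.54 MHz mod fs = 27.06 MHz.
27.06 MHz > fs/2 = 22.24 MHz, folds to fs − 27.06 MHz = 17.42 MHz.
Distinct values: {5.46 MHz, 10.18 MHz, 17.42 MHz}.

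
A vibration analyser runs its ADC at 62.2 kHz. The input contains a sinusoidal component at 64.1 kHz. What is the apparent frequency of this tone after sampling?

1.9 kHz

64.1 kHz mod fs = 1.9 kHz.
1.9 kHz ≤ fs/2 = 31.1 kHz, appears at 1.9 kHz.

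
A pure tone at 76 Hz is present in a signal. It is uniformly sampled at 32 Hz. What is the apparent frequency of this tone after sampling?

12 Hz

76 Hz mod fs = 12 Hz.
12 Hz ≤ fs/2 = 16 Hz, appears at 12 Hz.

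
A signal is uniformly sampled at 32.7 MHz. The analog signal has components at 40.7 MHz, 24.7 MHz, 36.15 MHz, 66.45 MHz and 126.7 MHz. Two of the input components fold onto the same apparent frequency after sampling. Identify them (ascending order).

24.7 MHz, 40.7 MHz

fs/2 = 16.35 MHz.
40.7 MHz mod fs = 8 MHz.
8 MHz ≤ fs/2 = 16.35 MHz, appears at 8 MHz.
24.7 MHz > fs/2 = 16.35 MHz, folds to fs − 24.7 MHz = 8 MHz.
36.15 MHz mod fs = 3.45 MHz.
3.45 MHz ≤ fs/2 = 16.35 MHz, appears at 3.45 MHz.
66.45 MHz mod fs = 1.05 MHz.
1.05 MHz ≤ fs/2 = 16.35 MHz, appears at 1.05 MHz.
126.7 MHz mod fs = 28.6 MHz.
28.6 MHz > fs/2 = 16.35 MHz, folds to fs − 28.6 MHz = 4.1 MHz.
24.7 MHz and 40.7 MHz both map to 8 MHz.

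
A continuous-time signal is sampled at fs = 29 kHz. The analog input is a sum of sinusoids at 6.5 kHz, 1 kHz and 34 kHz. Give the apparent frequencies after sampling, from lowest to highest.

1 kHz, 5 kHz, 6.5 kHz

fs/2 = 14.5 kHz.
6.5 kHz ≤ fs/2 = 14.5 kHz, passes unchanged.
1 kHz ≤ fs/2 = 14.5 kHz, passes unchanged.
34 kHz mod fs = 5 kHz.
5 kHz ≤ fs/2 = 14.5 kHz, appears at 5 kHz.
Distinct values: {1 kHz, 5 kHz, 6.5 kHz}.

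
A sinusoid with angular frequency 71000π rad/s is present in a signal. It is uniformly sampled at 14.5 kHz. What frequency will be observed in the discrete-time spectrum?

6.5 kHz

ω = 71000π rad/s → f = ω/(2π) = 35500 Hz = 35.5 kHz.
35.5 kHz mod fs = 6.5 kHz.
6.5 kHz ≤ fs/2 = 7.25 kHz, appears at 6.5 kHz.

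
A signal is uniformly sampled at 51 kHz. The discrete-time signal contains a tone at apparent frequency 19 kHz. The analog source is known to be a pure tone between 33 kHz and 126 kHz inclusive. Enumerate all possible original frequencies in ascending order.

70 kHz, 83 kHz, 121 kHz

Frequencies that alias to 19 kHz are k·fs ± 19 kHz for integer k ≥ 0.
k=0: 19 kHz.
k=1: 32 kHz, 70 kHz.
k=2: 83 kHz, 121 kHz.
k=3: 134 kHz, 172 kHz.
Within [33 kHz, 126 kHz]: 70 kHz, 83 kHz, 121 kHz.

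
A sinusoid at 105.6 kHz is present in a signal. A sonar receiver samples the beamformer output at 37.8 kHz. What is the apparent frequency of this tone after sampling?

7.8 kHz

105.6 kHz mod fs = 30 kHz.
30 kHz > fs/2 = 18.9 kHz, folds to fs − 30 kHz = 7.8 kHz.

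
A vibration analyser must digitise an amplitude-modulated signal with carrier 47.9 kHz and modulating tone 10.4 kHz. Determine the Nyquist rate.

116.6 kHz

AM sidebands sit at fc ± fm = 37.5 kHz and 58.3 kHz.
Highest-frequency component: 58.3 kHz.
Nyquist rate = 2 × 58.3 kHz = 116.6 kHz.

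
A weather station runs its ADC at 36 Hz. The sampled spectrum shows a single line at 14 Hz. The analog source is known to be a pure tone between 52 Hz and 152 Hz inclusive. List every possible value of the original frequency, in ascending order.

58 Hz, 86 Hz, 94 Hz, 122 Hz, 130 Hz

Frequencies that alias to 14 Hz are k·fs ± 14 Hz for integer k ≥ 0.
k=0: 14 Hz.
k=1: 22 Hz, 50 Hz.
k=2: 58 Hz, 86 Hz.
k=3: 94 Hz, 122 Hz.
k=4: 130 Hz, 158 Hz.
k=5: 166 Hz, 194 Hz.
Within [52 Hz, 152 Hz]: 58 Hz, 86 Hz, 94 Hz, 122 Hz, 130 Hz.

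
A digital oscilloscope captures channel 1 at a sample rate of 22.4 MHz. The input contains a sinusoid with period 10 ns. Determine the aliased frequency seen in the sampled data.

T = 10 ns → f = 1/T = 100 MHz.
100 MHz mod fs = 10.4 MHz.
10.4 MHz ≤ fs/2 = 11.2 MHz, appears at 10.4 MHz.

10.4 MHz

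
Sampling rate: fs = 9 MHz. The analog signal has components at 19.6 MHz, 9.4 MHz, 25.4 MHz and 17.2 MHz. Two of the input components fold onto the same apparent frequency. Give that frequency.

1.6 MHz

fs/2 = 4.5 MHz.
19.6 MHz mod fs = 1.6 MHz.
1.6 MHz ≤ fs/2 = 4.5 MHz, appears at 1.6 MHz.
9.4 MHz mod fs = 0.4 MHz.
0.4 MHz ≤ fs/2 = 4.5 MHz, appears at 0.4 MHz.
25.4 MHz mod fs = 7.4 MHz.
7.4 MHz > fs/2 = 4.5 MHz, folds to fs − 7.4 MHz = 1.6 MHz.
17.2 MHz mod fs = 8.2 MHz.
8.2 MHz > fs/2 = 4.5 MHz, folds to fs − 8.2 MHz = 0.8 MHz.
19.6 MHz and 25.4 MHz both map to 1.6 MHz.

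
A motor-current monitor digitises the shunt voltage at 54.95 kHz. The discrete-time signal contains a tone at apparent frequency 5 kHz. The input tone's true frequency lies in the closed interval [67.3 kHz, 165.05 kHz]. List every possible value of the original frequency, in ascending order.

Frequencies that alias to 5 kHz are k·fs ± 5 kHz for integer k ≥ 0.
k=0: 5 kHz.
k=1: 49.95 kHz, 59.95 kHz.
k=2: 104.9 kHz, 114.9 kHz.
k=3: 159.85 kHz, 169.85 kHz.
k=4: 214.8 kHz, 224.8 kHz.
Within [67.3 kHz, 165.05 kHz]: 104.9 kHz, 114.9 kHz, 159.85 kHz.

104.9 kHz, 114.9 kHz, 159.85 kHz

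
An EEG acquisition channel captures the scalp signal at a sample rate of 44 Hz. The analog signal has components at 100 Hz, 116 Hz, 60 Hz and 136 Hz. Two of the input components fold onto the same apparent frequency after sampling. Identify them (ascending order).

fs/2 = 22 Hz.
100 Hz mod fs = 12 Hz.
12 Hz ≤ fs/2 = 22 Hz, appears at 12 Hz.
116 Hz mod fs = 28 Hz.
28 Hz > fs/2 = 22 Hz, folds to fs − 28 Hz = 16 Hz.
60 Hz mod fs = 16 Hz.
16 Hz ≤ fs/2 = 22 Hz, appears at 16 Hz.
136 Hz mod fs = 4 Hz.
4 Hz ≤ fs/2 = 22 Hz, appears at 4 Hz.
60 Hz and 116 Hz both map to 16 Hz.

60 Hz, 116 Hz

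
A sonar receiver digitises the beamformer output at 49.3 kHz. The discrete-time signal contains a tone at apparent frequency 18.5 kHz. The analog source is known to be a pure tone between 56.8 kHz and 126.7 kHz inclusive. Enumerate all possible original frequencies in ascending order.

67.8 kHz, 80.1 kHz, 117.1 kHz

Frequencies that alias to 18.5 kHz are k·fs ± 18.5 kHz for integer k ≥ 0.
k=0: 18.5 kHz.
k=1: 30.8 kHz, 67.8 kHz.
k=2: 80.1 kHz, 117.1 kHz.
k=3: 129.4 kHz, 166.4 kHz.
Within [56.8 kHz, 126.7 kHz]: 67.8 kHz, 80.1 kHz, 117.1 kHz.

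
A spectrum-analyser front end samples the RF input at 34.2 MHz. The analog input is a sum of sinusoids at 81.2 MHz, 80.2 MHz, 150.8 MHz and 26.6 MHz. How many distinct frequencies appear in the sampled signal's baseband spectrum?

fs/2 = 17.1 MHz.
81.2 MHz mod fs = 12.8 MHz.
12.8 MHz ≤ fs/2 = 17.1 MHz, appears at 12.8 MHz.
80.2 MHz mod fs = 11.8 MHz.
11.8 MHz ≤ fs/2 = 17.1 MHz, appears at 11.8 MHz.
150.8 MHz mod fs = 14 MHz.
14 MHz ≤ fs/2 = 17.1 MHz, appears at 14 MHz.
26.6 MHz > fs/2 = 17.1 MHz, folds to fs − 26.6 MHz = 7.6 MHz.
Distinct values: {7.6 MHz, 11.8 MHz, 12.8 MHz, 14 MHz} → 4.

4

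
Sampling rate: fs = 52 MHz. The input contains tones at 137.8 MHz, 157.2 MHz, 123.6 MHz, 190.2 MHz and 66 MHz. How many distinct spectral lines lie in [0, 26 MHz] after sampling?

5

fs/2 = 26 MHz.
137.8 MHz mod fs = 33.8 MHz.
33.8 MHz > fs/2 = 26 MHz, folds to fs − 33.8 MHz = 18.2 MHz.
157.2 MHz mod fs = 1.2 MHz.
1.2 MHz ≤ fs/2 = 26 MHz, appears at 1.2 MHz.
123.6 MHz mod fs = 19.6 MHz.
19.6 MHz ≤ fs/2 = 26 MHz, appears at 19.6 MHz.
190.2 MHz mod fs = 34.2 MHz.
34.2 MHz > fs/2 = 26 MHz, folds to fs − 34.2 MHz = 17.8 MHz.
66 MHz mod fs = 14 MHz.
14 MHz ≤ fs/2 = 26 MHz, appears at 14 MHz.
Distinct values: {1.2 MHz, 14 MHz, 17.8 MHz, 18.2 MHz, 19.6 MHz} → 5.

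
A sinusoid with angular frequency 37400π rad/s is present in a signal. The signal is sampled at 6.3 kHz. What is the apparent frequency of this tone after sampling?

ω = 37400π rad/s → f = ω/(2π) = 18700 Hz = 18.7 kHz.
18.7 kHz mod fs = 6.1 kHz.
6.1 kHz > fs/2 = 3.15 kHz, folds to fs − 6.1 kHz = 0.2 kHz.

0.2 kHz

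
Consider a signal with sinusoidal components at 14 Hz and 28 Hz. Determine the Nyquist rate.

56 Hz

Highest-frequency component: 28 Hz.
Nyquist rate = 2 × 28 Hz = 56 Hz.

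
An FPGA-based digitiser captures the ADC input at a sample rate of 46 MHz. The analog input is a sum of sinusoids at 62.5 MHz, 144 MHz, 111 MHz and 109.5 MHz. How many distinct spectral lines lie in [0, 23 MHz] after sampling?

fs/2 = 23 MHz.
62.5 MHz mod fs = 16.5 MHz.
16.5 MHz ≤ fs/2 = 23 MHz, appears at 16.5 MHz.
144 MHz mod fs = 6 MHz.
6 MHz ≤ fs/2 = 23 MHz, appears at 6 MHz.
111 MHz mod fs = 19 MHz.
19 MHz ≤ fs/2 = 23 MHz, appears at 19 MHz.
109.5 MHz mod fs = 17.5 MHz.
17.5 MHz ≤ fs/2 = 23 MHz, appears at 17.5 MHz.
Distinct values: {6 MHz, 16.5 MHz, 17.5 MHz, 19 MHz} → 4.

4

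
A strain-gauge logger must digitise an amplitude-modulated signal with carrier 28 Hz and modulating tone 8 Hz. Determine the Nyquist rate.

72 Hz

AM sidebands sit at fc ± fm = 20 Hz and 36 Hz.
Highest-frequency component: 36 Hz.
Nyquist rate = 2 × 36 Hz = 72 Hz.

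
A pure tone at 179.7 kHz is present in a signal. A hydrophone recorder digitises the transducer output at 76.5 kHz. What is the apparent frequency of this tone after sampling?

26.7 kHz

179.7 kHz mod fs = 26.7 kHz.
26.7 kHz ≤ fs/2 = 38.25 kHz, appears at 26.7 kHz.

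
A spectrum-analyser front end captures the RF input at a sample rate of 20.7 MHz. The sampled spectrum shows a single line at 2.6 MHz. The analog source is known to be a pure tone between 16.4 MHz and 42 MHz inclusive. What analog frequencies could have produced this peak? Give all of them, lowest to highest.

Frequencies that alias to 2.6 MHz are k·fs ± 2.6 MHz for integer k ≥ 0.
k=0: 2.6 MHz.
k=1: 18.1 MHz, 23.3 MHz.
k=2: 38.8 MHz, 44 MHz.
k=3: 59.5 MHz, 64.7 MHz.
Within [16.4 MHz, 42 MHz]: 18.1 MHz, 23.3 MHz, 38.8 MHz.

18.1 MHz, 23.3 MHz, 38.8 MHz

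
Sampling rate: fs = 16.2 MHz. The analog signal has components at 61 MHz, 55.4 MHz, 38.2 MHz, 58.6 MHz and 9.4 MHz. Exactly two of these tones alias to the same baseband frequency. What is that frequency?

fs/2 = 8.1 MHz.
61 MHz mod fs = 12.4 MHz.
12.4 MHz > fs/2 = 8.1 MHz, folds to fs − 12.4 MHz = 3.8 MHz.
55.4 MHz mod fs = 6.8 MHz.
6.8 MHz ≤ fs/2 = 8.1 MHz, appears at 6.8 MHz.
38.2 MHz mod fs = 5.8 MHz.
5.8 MHz ≤ fs/2 = 8.1 MHz, appears at 5.8 MHz.
58.6 MHz mod fs = 10 MHz.
10 MHz > fs/2 = 8.1 MHz, folds to fs − 10 MHz = 6.2 MHz.
9.4 MHz > fs/2 = 8.1 MHz, folds to fs − 9.4 MHz = 6.8 MHz.
9.4 MHz and 55.4 MHz both map to 6.8 MHz.

6.8 MHz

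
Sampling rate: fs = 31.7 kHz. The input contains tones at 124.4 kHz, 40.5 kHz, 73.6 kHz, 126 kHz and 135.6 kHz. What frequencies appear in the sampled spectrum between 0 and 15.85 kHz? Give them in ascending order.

0.8 kHz, 2.4 kHz, 8.8 kHz, 10.2 kHz

fs/2 = 15.85 kHz.
124.4 kHz mod fs = 29.3 kHz.
29.3 kHz > fs/2 = 15.85 kHz, folds to fs − 29.3 kHz = 2.4 kHz.
40.5 kHz mod fs = 8.8 kHz.
8.8 kHz ≤ fs/2 = 15.85 kHz, appears at 8.8 kHz.
73.6 kHz mod fs = 10.2 kHz.
10.2 kHz ≤ fs/2 = 15.85 kHz, appears at 10.2 kHz.
126 kHz mod fs = 30.9 kHz.
30.9 kHz > fs/2 = 15.85 kHz, folds to fs − 30.9 kHz = 0.8 kHz.
135.6 kHz mod fs = 8.8 kHz.
8.8 kHz ≤ fs/2 = 15.85 kHz, appears at 8.8 kHz.
Distinct values: {0.8 kHz, 2.4 kHz, 8.8 kHz, 10.2 kHz}.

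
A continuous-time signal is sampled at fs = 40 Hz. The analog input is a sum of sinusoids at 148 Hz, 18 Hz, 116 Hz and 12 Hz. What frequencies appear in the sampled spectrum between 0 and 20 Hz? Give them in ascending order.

4 Hz, 12 Hz, 18 Hz

fs/2 = 20 Hz.
148 Hz mod fs = 28 Hz.
28 Hz > fs/2 = 20 Hz, folds to fs − 28 Hz = 12 Hz.
18 Hz ≤ fs/2 = 20 Hz, passes unchanged.
116 Hz mod fs = 36 Hz.
36 Hz > fs/2 = 20 Hz, folds to fs − 36 Hz = 4 Hz.
12 Hz ≤ fs/2 = 20 Hz, passes unchanged.
Distinct values: {4 Hz, 12 Hz, 18 Hz}.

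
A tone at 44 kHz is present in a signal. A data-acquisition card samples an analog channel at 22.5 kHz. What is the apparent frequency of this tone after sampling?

44 kHz mod fs = 21.5 kHz.
21.5 kHz > fs/2 = 11.25 kHz, folds to fs − 21.5 kHz = 1 kHz.

1 kHz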